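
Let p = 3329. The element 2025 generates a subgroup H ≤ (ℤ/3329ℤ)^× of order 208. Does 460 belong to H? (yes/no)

460 ∈ ⟨2025⟩ iff 460^208 ≡ 1 (mod 3329), since |⟨2025⟩| = 208.
460^208 mod 3329 = 630.
Since 630 ≠ 1, 460 does not lie in the subgroup.

no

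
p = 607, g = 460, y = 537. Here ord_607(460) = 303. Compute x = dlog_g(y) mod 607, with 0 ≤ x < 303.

Baby-step giant-step with m = ceil(sqrt(303)) = 18.
Baby table (460^j mod 607 for j=0..17):
  0:1  1:460  2:364  3:515  4:170  5:504  6:573  7:142
  8:371  9:93  10:290  11:467  12:549  13:28  14:133  15:480
  16:459  17:511
Giant step factor: 460^(-18) ≡ 201 (mod 607).
Scan 537·201^i mod 607 for i = 0, 1, …:
  i=0: 537   i=1: 498   i=2: 550   i=3: 76
  i=4: 101   i=5: 270   i=6: 247   i=7: 480
Match at i=7, j=15: x = 7·18 + 15 = 141.

141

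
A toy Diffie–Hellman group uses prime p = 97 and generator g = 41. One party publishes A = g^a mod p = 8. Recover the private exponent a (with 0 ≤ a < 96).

78

Baby-step giant-step with m = ceil(sqrt(96)) = 10.
Baby table (41^j mod 97 for j=0..9):
  0:1  1:41  2:32  3:51  4:54  5:80  6:79  7:38
  8:6  9:52
Giant step factor: 41^(-10) ≡ 48 (mod 97).
Scan 8·48^i mod 97 for i = 0, 1, …:
  i=0: 8   i=1: 93   i=2: 2   i=3: 96
  i=4: 49   i=5: 24   i=6: 85   i=7: 6
Match at i=7, j=8: a = 7·10 + 8 = 78.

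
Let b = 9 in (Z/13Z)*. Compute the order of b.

3

The order of 9 must divide p − 1 = 12 = 2^2 · 3.
Divisors: 1, 2, 3, 4, 6, 12.
Check each in increasing order: 9^1 ≡ 9;  9^2 ≡ 3;  9^3 ≡ 1.
Smallest exponent giving 1 is 3.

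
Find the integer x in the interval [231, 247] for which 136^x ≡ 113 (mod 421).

Compute 136^231 mod 421 = 329, then multiply by 136 repeatedly:
  136^231=329  136^232=118  136^233=50  136^234=64  136^235=284
  136^236=313  136^237=47  136^238=77  136^239=368  136^240=370
  136^241=221  136^242=165  136^243=127  136^244=11  136^245=233
  136^246=113
Found 113 at exponent 246.

246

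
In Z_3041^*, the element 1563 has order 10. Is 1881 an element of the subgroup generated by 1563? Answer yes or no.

yes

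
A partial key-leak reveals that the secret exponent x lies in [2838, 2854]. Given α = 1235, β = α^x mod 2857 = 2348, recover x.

2839

Compute 1235^2838 mod 2857 = 1612, then multiply by 1235 repeatedly:
  1235^2838=1612  1235^2839=2348
Found 2348 at exponent 2839.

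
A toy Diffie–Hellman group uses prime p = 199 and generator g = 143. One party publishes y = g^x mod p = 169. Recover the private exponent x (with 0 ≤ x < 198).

92

Baby-step giant-step with m = ceil(sqrt(198)) = 15.
Baby table (143^j mod 199 for j=0..14):
  0:1  1:143  2:151  3:101  4:115  5:127  6:52  7:73
  8:91  9:78  10:10  11:37  12:117  13:15  14:155
Giant step factor: 143^(-15) ≡ 55 (mod 199).
Scan 169·55^i mod 199 for i = 0, 1, …:
  i=0: 169   i=1: 141   i=2: 193   i=3: 68
  i=4: 158   i=5: 133   i=6: 151
Match at i=6, j=2: x = 6·15 + 2 = 92.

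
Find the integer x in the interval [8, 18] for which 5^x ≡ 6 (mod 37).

Compute 5^8 mod 37 = 16, then multiply by 5 repeatedly:
  5^8=16  5^9=6
Found 6 at exponent 9.

9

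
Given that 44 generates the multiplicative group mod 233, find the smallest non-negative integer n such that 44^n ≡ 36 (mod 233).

Baby-step giant-step with m = ceil(sqrt(232)) = 16.
Baby table (44^j mod 233 for j=0..15):
  0:1  1:44  2:72  3:139  4:58  5:222  6:215  7:140
  8:102  9:61  10:121  11:198  12:91  13:43  14:28  15:67
Giant step factor: 44^(-16) ≡ 23 (mod 233).
Scan 36·23^i mod 233 for i = 0, 1, …:
  i=0: 36   i=1: 129   i=2: 171   i=3: 205
  i=4: 55   i=5: 100   i=6: 203   i=7: 9
  i=8: 207   i=9: 101   i=10: 226   i=11: 72
Match at i=11, j=2: n = 11·16 + 2 = 178.

178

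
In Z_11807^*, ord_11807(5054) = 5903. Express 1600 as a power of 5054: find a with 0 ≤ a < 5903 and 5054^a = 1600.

Baby-step giant-step with m = ceil(sqrt(5903)) = 77.
Baby table (5054^j mod 11807 for j=0..76):
  0:1  1:5054  2:4375  3:8546  4:1478  5:7788  6:7821  7:9305
  8:189  9:10646  10:385  11:9442  12:7781  13:7864  14:2294  15:11209
  16:300  17:4904  18:1923  19:1681  20:6541  21:10421  22:8514  23:5048
  24:9472  25:5910  26:9237  27:10727  28:8321  29:9607  30:3394  31:9512
  32:7351  33:7132  34:10164  35:8406  36:2338  37:9252  38:3888  39:3104
  40:7920  41:1950  42:8262  43:6596  44:5023  45:1192  46:2798  47:8113
  48:9198  49:2533  50:2994  51:6909  52:4787  53:955  54:9314  55:10254
  56:2793  57:6457  58:10937  59:7031  60:7411  61:3390  62:1103  63:1658
  64:8369  65:4252  66:868  67:6475  68:7453  69:3132  70:7748  71:6380
  72:11410  73:752  74:10561  75:7654  76:3584
Giant step factor: 5054^(-77) ≡ 7396 (mod 11807).
Scan 1600·7396^i mod 11807 for i = 0, 1, …:
  i=0: 1600   i=1: 2986   i=2: 5366   i=3: 3609
  i=4: 8344   i=5: 8842   i=6: 8266   i=7: 10497
  i=8: 4787
Match at i=8, j=52: a = 8·77 + 52 = 668.

668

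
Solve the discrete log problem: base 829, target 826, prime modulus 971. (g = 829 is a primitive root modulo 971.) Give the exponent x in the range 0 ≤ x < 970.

Baby-step giant-step with m = ceil(sqrt(970)) = 32.
Baby table (829^j mod 971 for j=0..31):
  0:1  1:829  2:744  3:191  4:66  5:338  6:554  7:954
  8:472  9:946  10:637  11:820  12:80  13:292  14:289  15:715
  16:425  17:823  18:625  19:582  20:862  21:913  22:468  23:543
  24:574  25:56  26:787  27:882  28:15  29:783  30:479  31:923
Giant step factor: 829^(-32) ≡ 460 (mod 971).
Scan 826·460^i mod 971 for i = 0, 1, …:
  i=0: 826   i=1: 299   i=2: 629   i=3: 953
  i=4: 459   i=5: 433   i=6: 125   i=7: 211
  i=8: 931   i=9: 49     …   i=13: 19
  i=14: 1
Match at i=14, j=0: x = 14·32 + 0 = 448.

448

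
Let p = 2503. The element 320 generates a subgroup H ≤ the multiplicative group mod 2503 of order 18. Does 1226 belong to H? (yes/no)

1226 ∈ ⟨320⟩ iff 1226^18 ≡ 1 (mod 2503), since |⟨320⟩| = 18.
1226^18 mod 2503 = 1.
Since 1 = 1, 1226 lies in the subgroup.

yes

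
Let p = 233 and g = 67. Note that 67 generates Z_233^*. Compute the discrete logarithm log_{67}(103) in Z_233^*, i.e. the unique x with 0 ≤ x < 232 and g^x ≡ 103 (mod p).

Baby-step giant-step with m = ceil(sqrt(232)) = 16.
Baby table (67^j mod 233 for j=0..15):
  0:1  1:67  2:62  3:193  4:116  5:83  6:202  7:20
  8:175  9:75  10:132  11:223  12:29  13:79  14:167  15:5
Giant step factor: 67^(-16) ≡ 16 (mod 233).
Scan 103·16^i mod 233 for i = 0, 1, …:
  i=0: 103   i=1: 17   i=2: 39   i=3: 158
  i=4: 198   i=5: 139   i=6: 127   i=7: 168
  i=8: 125   i=9: 136   i=10: 79
Match at i=10, j=13: x = 10·16 + 13 = 173.

173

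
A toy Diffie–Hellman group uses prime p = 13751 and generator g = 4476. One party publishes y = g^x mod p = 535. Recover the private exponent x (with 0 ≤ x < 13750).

5446

Baby-step giant-step with m = ceil(sqrt(13750)) = 118.
Baby table (4476^j mod 13751 for j=0..117):
  0:1  1:4476  2:13120  3:8350  4:13133  5:11534  6:4930  7:10076
  8:10647  9:8757  10:5982  11:2235  12:6883  13:6068  14:2143  15:7621
  16:9116  17:3999  18:9473  19:6815  20:4222  21:3798  22:3612  23:9887
  24:3494  25:4257  26:9197  27:9029  28:13366  29:9366  30:9168  31:2984
  32:4163  33:983  34:13339  35:12273  36:12454  37:11301  38:7098  39:5838
  40:3988  41:1490  42:5  43:8629  44:10596  45:497  46:10661  47:2666
  48:10899  49:9127  50:11982  51:2532  52:2408  53:11175  54:6913  55:2838
  56:10715  57:10603  58:4327  59:6244  60:6112  61:6573  62:7359  63:5239
  64:4309  65:8182  66:3719  67:7534  68:4732  69:3892  70:11826  71:5577
  72:4587  73:1169  74:7064  75:4915  76:11691  77:6361  78:7266  79:1501
  80:7988  81:1688  82:6189  83:7450  84:25  85:1892  86:11727  87:2485
  88:12052  89:13330  90:13242  91:4382  92:4906  93:12660  94:12040  95:871
  96:7063  97:439  98:12322  99:11762  100:7884  101:3718  102:3058  103:5363
  104:9293  105:12444  106:7794  107:13408  108:4844  109:10168  110:9909  111:5709
  112:4126  113:383  114:9184  115:5845  116:7818  117:10824
Giant step factor: 4476^(-118) ≡ 11416 (mod 13751).
Scan 535·11416^i mod 13751 for i = 0, 1, …:
  i=0: 535   i=1: 2116   i=2: 9500   i=3: 11614
  i=4: 12033   i=5: 9989   i=6: 11132   i=7: 9921
  i=8: 4900   i=9: 13083     …   i=45: 5196
  i=46: 9473
Match at i=46, j=18: x = 46·118 + 18 = 5446.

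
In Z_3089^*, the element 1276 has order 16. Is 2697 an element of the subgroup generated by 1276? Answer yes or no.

no

⟨1276⟩ has order 16; its elements mod 3089 are {1, 273, 393, 627, 709, 826, 1050, 1276, 1813, 2039, 2263, 2380, 2462, 2696, 2816, 3088}.
2697 is not in this set.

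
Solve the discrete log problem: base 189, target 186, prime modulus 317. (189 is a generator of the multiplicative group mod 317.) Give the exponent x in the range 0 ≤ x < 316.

166

Baby-step giant-step with m = ceil(sqrt(316)) = 18.
Baby table (189^j mod 317 for j=0..17):
  0:1  1:189  2:217  3:120  4:173  5:46  6:135  7:155
  8:131  9:33  10:214  11:187  12:156  13:3  14:250  15:17
  16:43  17:202
Giant step factor: 189^(-18) ≡ 85 (mod 317).
Scan 186·85^i mod 317 for i = 0, 1, …:
  i=0: 186   i=1: 277   i=2: 87   i=3: 104
  i=4: 281   i=5: 110   i=6: 157   i=7: 31
  i=8: 99   i=9: 173
Match at i=9, j=4: x = 9·18 + 4 = 166.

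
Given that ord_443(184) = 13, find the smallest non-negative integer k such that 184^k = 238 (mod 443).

11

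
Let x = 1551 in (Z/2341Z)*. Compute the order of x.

The order of 1551 must divide p − 1 = 2340 = 2^2 · 3^2 · 5 · 13.
Divisors: 1, 2, 3, 4, 5, 6, 9, 10, 12, 13, 15, 18, 20, 26, 30, 36, 39, 45, 52, 60, 65, 78, 90, 117, 130, 156, 180, 195, 234, 260, 390, 468, 585, 780, 1170, 2340.
Check each in increasing order: 1551^1 ≡ 1551;  1551^2 ≡ 1394;  1551^3 ≡ 1351;  1551^4 ≡ 206;  1551^5 ≡ 1130;  1551^6 ≡ 1562;  1551^9 ≡ 1021;  1551^10 ≡ 1055;  1551^12 ≡ 522;  1551^13 ≡ 1977;  1551^15 ≡ 581;  1551^18 ≡ 696;  1551^20 ≡ 1050;  1551^26 ≡ 1400;  1551^30 ≡ 457;  1551^36 ≡ 2170;  1551^39 ≡ 738;  1551^45 ≡ 984;  1551^52 ≡ 583;  1551^60 ≡ 500;  1551^65 ≡ 819;  1551^78 ≡ 1532;  1551^90 ≡ 1423;  1551^117 ≡ 2254;  1551^130 ≡ 1235;  1551^156 ≡ 1342;  1551^180 ≡ 2305;  1551^195 ≡ 153;  1551^234 ≡ 546;  1551^260 ≡ 1234;  1551^390 ≡ 2340;  1551^468 ≡ 809;  1551^585 ≡ 2188;  1551^780 ≡ 1.
Smallest exponent giving 1 is 780.

780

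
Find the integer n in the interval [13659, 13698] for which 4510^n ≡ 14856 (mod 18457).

13662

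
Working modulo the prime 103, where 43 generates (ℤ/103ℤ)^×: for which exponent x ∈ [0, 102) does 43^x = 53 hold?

Baby-step giant-step with m = ceil(sqrt(102)) = 11.
Baby table (43^j mod 103 for j=0..10):
  0:1  1:43  2:98  3:94  4:25  5:45  6:81  7:84
  8:7  9:95  10:68
Giant step factor: 43^(-11) ≡ 85 (mod 103).
Scan 53·85^i mod 103 for i = 0, 1, …:
  i=0: 53   i=1: 76   i=2: 74   i=3: 7
Match at i=3, j=8: x = 3·11 + 8 = 41.

41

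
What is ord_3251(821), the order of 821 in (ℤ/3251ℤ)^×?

1625

The order of 821 must divide p − 1 = 3250 = 2 · 5^3 · 13.
Divisors: 1, 2, 5, 10, 13, 25, 26, 50, 65, 125, 130, 250, 325, 650, 1625, 3250.
Check each in increasing order: 821^1 ≡ 821;  821^2 ≡ 1084;  821^5 ≡ 2981;  821^10 ≡ 1378;  821^13 ≡ 2164;  821^25 ≡ 275;  821^26 ≡ 1456;  821^50 ≡ 852;  821^65 ≡ 137;  821^125 ≡ 2447;  821^130 ≡ 2514;  821^250 ≡ 2718;  821^325 ≡ 2014;  821^650 ≡ 2199;  821^1625 ≡ 1.
Smallest exponent giving 1 is 1625.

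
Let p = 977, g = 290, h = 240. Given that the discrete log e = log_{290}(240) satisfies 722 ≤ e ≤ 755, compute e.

722

Compute 290^722 mod 977 = 240, then multiply by 290 repeatedly:
  290^722=240
Found 240 at exponent 722.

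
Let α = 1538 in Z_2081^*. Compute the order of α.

The order of 1538 must divide p − 1 = 2080 = 2^5 · 5 · 13.
Divisors: 1, 2, 4, 5, 8, 10, 13, 16, 20, 26, 32, 40, 52, 65, 80, 104, 130, 160, 208, 260, 416, 520, 1040, 2080.
Check each in increasing order: 1538^1 ≡ 1538;  1538^2 ≡ 1428;  1538^4 ≡ 1885;  1538^5 ≡ 297;  1538^8 ≡ 958;  1538^10 ≡ 807;  1538^13 ≡ 1510;  1538^16 ≡ 43;  1538^20 ≡ 1977;  1538^26 ≡ 1405;  1538^32 ≡ 1849;  1538^40 ≡ 411;  1538^52 ≡ 1237;  1538^65 ≡ 1213;  1538^80 ≡ 360;  1538^104 ≡ 634;  1538^130 ≡ 102;  1538^160 ≡ 578;  1538^208 ≡ 323;  1538^260 ≡ 2080;  1538^416 ≡ 279;  1538^520 ≡ 1.
Smallest exponent giving 1 is 520.

520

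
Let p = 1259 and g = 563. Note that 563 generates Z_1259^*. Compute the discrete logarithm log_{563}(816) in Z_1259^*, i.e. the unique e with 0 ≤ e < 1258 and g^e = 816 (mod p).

Baby-step giant-step with m = ceil(sqrt(1258)) = 36.
Baby table (563^j mod 1259 for j=0..35):
  0:1  1:563  2:960  3:369  4:12  5:461  6:189  7:651
  8:144  9:496  10:1009  11:258  12:469  13:916  14:777  15:578
  16:592  17:920  18:511  19:641  20:809  21:968  22:1096  23:138
  24:895  25:285  26:562  27:397  28:668  29:902  30:449  31:987
  32:462  33:752  34:352  35:513
Giant step factor: 563^(-36) ≡ 1202 (mod 1259).
Scan 816·1202^i mod 1259 for i = 0, 1, …:
  i=0: 816   i=1: 71   i=2: 989   i=3: 282
  i=4: 293   i=5: 925   i=6: 153   i=7: 92
  i=8: 1051   i=9: 525     …   i=27: 447
  i=28: 960
Match at i=28, j=2: e = 28·36 + 2 = 1010.

1010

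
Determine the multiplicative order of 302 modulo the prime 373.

The order of 302 must divide p − 1 = 372 = 2^2 · 3 · 31.
Divisors: 1, 2, 3, 4, 6, 12, 31, 62, 93, 124, 186, 372.
Check each in increasing order: 302^1 ≡ 302;  302^2 ≡ 192;  302^3 ≡ 169;  302^4 ≡ 310;  302^6 ≡ 213;  302^12 ≡ 236;  302^31 ≡ 88;  302^62 ≡ 284;  302^93 ≡ 1.
Smallest exponent giving 1 is 93.

93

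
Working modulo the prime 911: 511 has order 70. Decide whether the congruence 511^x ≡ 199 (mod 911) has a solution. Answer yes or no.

199 ∈ ⟨511⟩ iff 199^70 ≡ 1 (mod 911), since |⟨511⟩| = 70.
199^70 mod 911 = 1.
Since 1 = 1, 199 lies in the subgroup.

yes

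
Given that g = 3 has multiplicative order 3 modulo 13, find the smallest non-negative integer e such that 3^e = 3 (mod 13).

Successive powers of 3 modulo 13:
  3^0=1  3^1=3
So 3^1 ≡ 3 (mod 13), giving e = 1.

1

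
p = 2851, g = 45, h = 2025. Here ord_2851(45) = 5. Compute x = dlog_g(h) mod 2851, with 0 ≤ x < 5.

2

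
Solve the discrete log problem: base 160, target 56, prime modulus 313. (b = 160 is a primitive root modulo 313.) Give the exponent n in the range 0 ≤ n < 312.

33

Baby-step giant-step with m = ceil(sqrt(312)) = 18.
Baby table (160^j mod 313 for j=0..17):
  0:1  1:160  2:247  3:82  4:287  5:222  6:151  7:59
  8:50  9:175  10:143  11:31  12:265  13:145  14:38  15:133
  16:309  17:299
Giant step factor: 160^(-18) ≡ 198 (mod 313).
Scan 56·198^i mod 313 for i = 0, 1, …:
  i=0: 56   i=1: 133
Match at i=1, j=15: n = 1·18 + 15 = 33.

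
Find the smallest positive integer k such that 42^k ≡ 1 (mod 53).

The order of 42 must divide p − 1 = 52 = 2^2 · 13.
Divisors: 1, 2, 4, 13, 26, 52.
Check each in increasing order: 42^1 ≡ 42;  42^2 ≡ 15;  42^4 ≡ 13;  42^13 ≡ 1.
Smallest exponent giving 1 is 13.

13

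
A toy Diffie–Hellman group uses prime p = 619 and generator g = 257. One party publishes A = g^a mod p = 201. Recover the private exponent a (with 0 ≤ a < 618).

188

Baby-step giant-step with m = ceil(sqrt(618)) = 25.
Baby table (257^j mod 619 for j=0..24):
  0:1  1:257  2:435  3:375  4:430  5:328  6:112  7:310
  8:438  9:527  10:497  11:215  12:164  13:56  14:155  15:219
  16:573  17:558  18:417  19:82  20:28  21:387  22:419  23:596
  24:279
Giant step factor: 257^(-25) ≡ 429 (mod 619).
Scan 201·429^i mod 619 for i = 0, 1, …:
  i=0: 201   i=1: 188   i=2: 182   i=3: 84
  i=4: 134   i=5: 538   i=6: 534   i=7: 56
Match at i=7, j=13: a = 7·25 + 13 = 188.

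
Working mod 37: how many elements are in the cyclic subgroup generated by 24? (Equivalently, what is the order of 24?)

The order of 24 must divide p − 1 = 36 = 2^2 · 3^2.
Divisors: 1, 2, 3, 4, 6, 9, 12, 18, 36.
Check each in increasing order: 24^1 ≡ 24;  24^2 ≡ 21;  24^3 ≡ 23;  24^4 ≡ 34;  24^6 ≡ 11;  24^9 ≡ 31;  24^12 ≡ 10;  24^18 ≡ 36;  24^36 ≡ 1.
Smallest exponent giving 1 is 36.

36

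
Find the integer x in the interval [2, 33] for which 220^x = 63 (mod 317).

Compute 220^2 mod 317 = 216, then multiply by 220 repeatedly:
  220^2=216  220^3=287  220^4=57  220^5=177  220^6=266
  220^7=192  220^8=79  220^9=262  220^10=263  220^11=166
  220^12=65  220^13=35  220^14=92  220^15=269  220^16=218
  220^17=93  220^18=172  220^19=117  220^20=63
Found 63 at exponent 20.

20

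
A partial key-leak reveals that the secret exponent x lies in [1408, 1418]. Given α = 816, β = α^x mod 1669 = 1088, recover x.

Compute 816^1408 mod 1669 = 868, then multiply by 816 repeatedly:
  816^1408=868  816^1409=632  816^1410=1660  816^1411=1001  816^1412=675
  816^1413=30  816^1414=1114  816^1415=1088
Found 1088 at exponent 1415.

1415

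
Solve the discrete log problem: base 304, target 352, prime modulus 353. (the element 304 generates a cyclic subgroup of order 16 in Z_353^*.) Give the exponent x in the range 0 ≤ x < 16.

Successive powers of 304 modulo 353:
  304^0=1  304^1=304  304^2=283  304^3=253  304^4=311  304^5=293
  304^6=116  304^7=317  304^8=352
So 304^8 ≡ 352 (mod 353), giving x = 8.

8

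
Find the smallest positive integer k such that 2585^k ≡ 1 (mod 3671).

1835

The order of 2585 must divide p − 1 = 3670 = 2 · 5 · 367.
Divisors: 1, 2, 5, 10, 367, 734, 1835, 3670.
Check each in increasing order: 2585^1 ≡ 2585;  2585^2 ≡ 1005;  2585^5 ≡ 308;  2585^10 ≡ 3089;  2585^367 ≡ 3542;  2585^734 ≡ 1957;  2585^1835 ≡ 1.
Smallest exponent giving 1 is 1835.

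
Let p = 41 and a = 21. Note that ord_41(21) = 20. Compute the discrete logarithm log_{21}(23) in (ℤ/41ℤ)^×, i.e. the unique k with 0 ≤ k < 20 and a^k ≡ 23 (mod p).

14

Successive powers of 21 modulo 41:
  21^0=1  21^1=21  21^2=31  21^3=36  21^4=18  21^5=9
  21^6=25  21^7=33  21^8=37  21^9=39  21^10=40  21^11=20
  21^12=10  21^13=5  21^14=23
So 21^14 ≡ 23 (mod 41), giving k = 14.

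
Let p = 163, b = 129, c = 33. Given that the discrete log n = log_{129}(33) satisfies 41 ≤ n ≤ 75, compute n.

64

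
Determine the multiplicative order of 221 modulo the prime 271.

270

The order of 221 must divide p − 1 = 270 = 2 · 3^3 · 5.
Divisors: 1, 2, 3, 5, 6, 9, 10, 15, 18, 27, 30, 45, 54, 90, 135, 270.
Check each in increasing order: 221^1 ≡ 221;  221^2 ≡ 61;  221^3 ≡ 202;  221^5 ≡ 127;  221^6 ≡ 154;  221^9 ≡ 214;  221^10 ≡ 140;  221^15 ≡ 165;  221^18 ≡ 268;  221^27 ≡ 171;  221^30 ≡ 125;  221^45 ≡ 29;  221^54 ≡ 244;  221^90 ≡ 28;  221^135 ≡ 270;  221^270 ≡ 1.
Smallest exponent giving 1 is 270.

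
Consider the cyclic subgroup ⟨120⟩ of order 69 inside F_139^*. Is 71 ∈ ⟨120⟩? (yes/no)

71 ∈ ⟨120⟩ iff 71^69 ≡ 1 (mod 139), since |⟨120⟩| = 69.
71^69 mod 139 = 1.
Since 1 = 1, 71 lies in the subgroup.

yes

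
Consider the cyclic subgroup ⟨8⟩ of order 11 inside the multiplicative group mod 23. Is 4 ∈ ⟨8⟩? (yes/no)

4 ∈ ⟨8⟩ iff 4^11 ≡ 1 (mod 23), since |⟨8⟩| = 11.
4^11 mod 23 = 1.
Since 1 = 1, 4 lies in the subgroup.

yes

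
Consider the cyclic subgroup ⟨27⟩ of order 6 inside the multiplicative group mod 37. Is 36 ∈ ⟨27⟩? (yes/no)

yes

⟨27⟩ has order 6; its elements mod 37 are {1, 10, 11, 26, 27, 36}.
36 is in this set.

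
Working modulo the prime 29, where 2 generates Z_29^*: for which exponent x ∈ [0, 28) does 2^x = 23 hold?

Successive powers of 2 modulo 29:
  2^0=1  2^1=2  2^2=4  2^3=8  2^4=16  2^5=3
  2^6=6  2^7=12  2^8=24  2^9=19  2^10=9  2^11=18
  2^12=7  2^13=14  2^14=28  2^15=27  2^16=25  2^17=21
  2^18=13  2^19=26  2^20=23
So 2^20 ≡ 23 (mod 29), giving x = 20.

20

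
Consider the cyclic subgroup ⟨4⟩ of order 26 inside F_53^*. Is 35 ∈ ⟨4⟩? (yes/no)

no

35 ∈ ⟨4⟩ iff 35^26 ≡ 1 (mod 53), since |⟨4⟩| = 26.
35^26 mod 53 = 52.
Since 52 ≠ 1, 35 does not lie in the subgroup.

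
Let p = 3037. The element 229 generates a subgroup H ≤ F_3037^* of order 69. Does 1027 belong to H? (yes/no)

1027 ∈ ⟨229⟩ iff 1027^69 ≡ 1 (mod 3037), since |⟨229⟩| = 69.
1027^69 mod 3037 = 1.
Since 1 = 1, 1027 lies in the subgroup.

yes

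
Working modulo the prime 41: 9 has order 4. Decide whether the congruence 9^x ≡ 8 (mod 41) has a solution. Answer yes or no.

⟨9⟩ has order 4; its elements mod 41 are {1, 9, 32, 40}.
8 is not in this set.

no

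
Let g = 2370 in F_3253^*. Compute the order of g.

The order of 2370 must divide p − 1 = 3252 = 2^2 · 3 · 271.
Divisors: 1, 2, 3, 4, 6, 12, 271, 542, 813, 1084, 1626, 3252.
Check each in increasing order: 2370^1 ≡ 2370;  2370^2 ≡ 2222;  2370^3 ≡ 2786;  2370^4 ≡ 2483;  2370^6 ≡ 138;  2370^12 ≡ 2779;  2370^271 ≡ 2904;  2370^542 ≡ 1440;  2370^813 ≡ 1655;  2370^1084 ≡ 1439;  2370^1626 ≡ 3252;  2370^3252 ≡ 1.
Smallest exponent giving 1 is 3252.

3252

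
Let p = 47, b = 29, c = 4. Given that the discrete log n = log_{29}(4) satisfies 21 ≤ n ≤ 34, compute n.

Compute 29^21 mod 47 = 19, then multiply by 29 repeatedly:
  29^21=19  29^22=34  29^23=46  29^24=18  29^25=5
  29^26=4
Found 4 at exponent 26.

26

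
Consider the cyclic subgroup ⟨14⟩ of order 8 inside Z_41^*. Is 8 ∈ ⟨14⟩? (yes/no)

⟨14⟩ has order 8; its elements mod 41 are {1, 3, 9, 14, 27, 32, 38, 40}.
8 is not in this set.

no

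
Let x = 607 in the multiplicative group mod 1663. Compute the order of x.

The order of 607 must divide p − 1 = 1662 = 2 · 3 · 277.
Divisors: 1, 2, 3, 6, 277, 554, 831, 1662.
Check each in increasing order: 607^1 ≡ 607;  607^2 ≡ 926;  607^3 ≡ 1651;  607^6 ≡ 144;  607^277 ≡ 1344;  607^554 ≡ 318;  607^831 ≡ 1.
Smallest exponent giving 1 is 831.

831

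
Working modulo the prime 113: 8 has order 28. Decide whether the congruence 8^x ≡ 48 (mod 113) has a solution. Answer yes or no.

no

48 ∈ ⟨8⟩ iff 48^28 ≡ 1 (mod 113), since |⟨8⟩| = 28.
48^28 mod 113 = 98.
Since 98 ≠ 1, 48 does not lie in the subgroup.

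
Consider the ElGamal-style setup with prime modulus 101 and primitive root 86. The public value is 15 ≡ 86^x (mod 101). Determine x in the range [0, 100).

51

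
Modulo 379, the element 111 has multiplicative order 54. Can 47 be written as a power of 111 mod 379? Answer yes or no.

no

47 ∈ ⟨111⟩ iff 47^54 ≡ 1 (mod 379), since |⟨111⟩| = 54.
47^54 mod 379 = 125.
Since 125 ≠ 1, 47 does not lie in the subgroup.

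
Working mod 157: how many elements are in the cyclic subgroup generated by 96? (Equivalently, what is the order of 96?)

156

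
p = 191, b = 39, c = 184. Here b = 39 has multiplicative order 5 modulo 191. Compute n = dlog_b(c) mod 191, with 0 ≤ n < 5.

2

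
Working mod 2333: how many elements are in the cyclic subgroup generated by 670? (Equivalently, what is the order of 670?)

The order of 670 must divide p − 1 = 2332 = 2^2 · 11 · 53.
Divisors: 1, 2, 4, 11, 22, 44, 53, 106, 212, 583, 1166, 2332.
Check each in increasing order: 670^1 ≡ 670;  670^2 ≡ 964;  670^4 ≡ 762;  670^11 ≡ 567;  670^22 ≡ 1868;  670^44 ≡ 1589;  670^53 ≡ 1150;  670^106 ≡ 2022;  670^212 ≡ 1068;  670^583 ≡ 1.
Smallest exponent giving 1 is 583.

583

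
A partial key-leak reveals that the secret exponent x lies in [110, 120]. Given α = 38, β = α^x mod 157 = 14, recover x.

Compute 38^110 mod 157 = 36, then multiply by 38 repeatedly:
  38^110=36  38^111=112  38^112=17  38^113=18  38^114=56
  38^115=87  38^116=9  38^117=28  38^118=122  38^119=83
  38^120=14
Found 14 at exponent 120.

120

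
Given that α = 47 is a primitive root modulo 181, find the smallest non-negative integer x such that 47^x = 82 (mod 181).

48

Baby-step giant-step with m = ceil(sqrt(180)) = 14.
Baby table (47^j mod 181 for j=0..13):
  0:1  1:47  2:37  3:110  4:102  5:88  6:154  7:179
  8:87  9:107  10:142  11:158  12:5  13:54
Giant step factor: 47^(-14) ≡ 136 (mod 181).
Scan 82·136^i mod 181 for i = 0, 1, …:
  i=0: 82   i=1: 111   i=2: 73   i=3: 154
Match at i=3, j=6: x = 3·14 + 6 = 48.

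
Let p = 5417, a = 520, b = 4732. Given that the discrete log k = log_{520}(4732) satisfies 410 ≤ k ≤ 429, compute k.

Compute 520^410 mod 5417 = 2119, then multiply by 520 repeatedly:
  520^410=2119  520^411=2229  520^412=5259  520^413=4512  520^414=679
  520^415=975  520^416=3219  520^417=27  520^418=3206  520^419=4101
  520^420=3639  520^421=1747  520^422=3801  520^423=4732
Found 4732 at exponent 423.

423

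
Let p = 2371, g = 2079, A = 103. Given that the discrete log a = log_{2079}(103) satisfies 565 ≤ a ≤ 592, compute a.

Compute 2079^565 mod 2371 = 103, then multiply by 2079 repeatedly:
  2079^565=103
Found 103 at exponent 565.

565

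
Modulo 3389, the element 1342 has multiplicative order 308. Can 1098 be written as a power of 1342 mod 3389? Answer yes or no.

1098 ∈ ⟨1342⟩ iff 1098^308 ≡ 1 (mod 3389), since |⟨1342⟩| = 308.
1098^308 mod 3389 = 1546.
Since 1546 ≠ 1, 1098 does not lie in the subgroup.

no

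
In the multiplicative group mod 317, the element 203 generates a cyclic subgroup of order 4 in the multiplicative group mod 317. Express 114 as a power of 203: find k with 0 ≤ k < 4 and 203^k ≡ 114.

Successive powers of 203 modulo 317:
  203^0=1  203^1=203  203^2=316  203^3=114
So 203^3 ≡ 114 (mod 317), giving k = 3.

3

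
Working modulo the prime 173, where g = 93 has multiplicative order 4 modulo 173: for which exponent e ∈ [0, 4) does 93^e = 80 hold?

Successive powers of 93 modulo 173:
  93^0=1  93^1=93  93^2=172  93^3=80
So 93^3 ≡ 80 (mod 173), giving e = 3.

3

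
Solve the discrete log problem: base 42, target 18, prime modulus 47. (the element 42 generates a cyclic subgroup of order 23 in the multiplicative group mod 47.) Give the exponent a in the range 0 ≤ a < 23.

Successive powers of 42 modulo 47:
  42^0=1  42^1=42  42^2=25  42^3=16  42^4=14  42^5=24
  42^6=21  42^7=36  42^8=8  42^9=7  42^10=12  42^11=34
  42^12=18
So 42^12 ≡ 18 (mod 47), giving a = 12.

12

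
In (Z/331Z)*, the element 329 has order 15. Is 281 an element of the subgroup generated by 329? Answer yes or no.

no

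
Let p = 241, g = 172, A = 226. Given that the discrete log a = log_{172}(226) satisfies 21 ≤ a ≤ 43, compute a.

Compute 172^21 mod 241 = 198, then multiply by 172 repeatedly:
  172^21=198  172^22=75  172^23=127  172^24=154  172^25=219
  172^26=72  172^27=93  172^28=90  172^29=56  172^30=233
  172^31=70  172^32=231  172^33=208  172^34=108  172^35=19
  172^36=135  172^37=84  172^38=229  172^39=105  172^40=226
Found 226 at exponent 40.

40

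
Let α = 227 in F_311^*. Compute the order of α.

310

The order of 227 must divide p − 1 = 310 = 2 · 5 · 31.
Divisors: 1, 2, 5, 10, 31, 62, 155, 310.
Check each in increasing order: 227^1 ≡ 227;  227^2 ≡ 214;  227^5 ≡ 206;  227^10 ≡ 140;  227^31 ≡ 95;  227^62 ≡ 6;  227^155 ≡ 310;  227^310 ≡ 1.
Smallest exponent giving 1 is 310.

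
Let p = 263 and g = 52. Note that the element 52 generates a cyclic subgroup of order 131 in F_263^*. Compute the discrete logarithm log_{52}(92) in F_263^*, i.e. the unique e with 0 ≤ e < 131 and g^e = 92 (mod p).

Baby-step giant-step with m = ceil(sqrt(131)) = 12.
Baby table (52^j mod 263 for j=0..11):
  0:1  1:52  2:74  3:166  4:216  5:186  6:204  7:88
  8:105  9:200  10:143  11:72
Giant step factor: 52^(-12) ≡ 140 (mod 263).
Scan 92·140^i mod 263 for i = 0, 1, …:
  i=0: 92   i=1: 256   i=2: 72
Match at i=2, j=11: e = 2·12 + 11 = 35.

35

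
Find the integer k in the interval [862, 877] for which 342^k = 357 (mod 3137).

Compute 342^862 mod 3137 = 2754, then multiply by 342 repeatedly:
  342^862=2754  342^863=768  342^864=2285  342^865=357
Found 357 at exponent 865.

865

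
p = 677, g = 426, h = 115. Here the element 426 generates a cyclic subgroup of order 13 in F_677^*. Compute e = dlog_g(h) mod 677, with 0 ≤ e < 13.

Successive powers of 426 modulo 677:
  426^0=1  426^1=426  426^2=40  426^3=115
So 426^3 ≡ 115 (mod 677), giving e = 3.

3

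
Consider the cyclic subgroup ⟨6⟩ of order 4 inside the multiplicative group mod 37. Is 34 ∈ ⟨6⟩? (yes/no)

no

⟨6⟩ has order 4; its elements mod 37 are {1, 6, 31, 36}.
34 is not in this set.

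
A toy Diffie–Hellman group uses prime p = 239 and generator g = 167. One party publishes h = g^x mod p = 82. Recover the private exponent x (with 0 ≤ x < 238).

223

Baby-step giant-step with m = ceil(sqrt(238)) = 16.
Baby table (167^j mod 239 for j=0..15):
  0:1  1:167  2:165  3:70  4:218  5:78  6:120  7:203
  8:202  9:35  10:109  11:39  12:60  13:221  14:101  15:137
Giant step factor: 167^(-16) ≡ 125 (mod 239).
Scan 82·125^i mod 239 for i = 0, 1, …:
  i=0: 82   i=1: 212   i=2: 210   i=3: 199
  i=4: 19   i=5: 224   i=6: 37   i=7: 84
  i=8: 223   i=9: 151   i=10: 233   i=11: 206
  i=12: 177   i=13: 137
Match at i=13, j=15: x = 13·16 + 15 = 223.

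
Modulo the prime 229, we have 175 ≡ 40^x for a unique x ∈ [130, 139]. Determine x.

135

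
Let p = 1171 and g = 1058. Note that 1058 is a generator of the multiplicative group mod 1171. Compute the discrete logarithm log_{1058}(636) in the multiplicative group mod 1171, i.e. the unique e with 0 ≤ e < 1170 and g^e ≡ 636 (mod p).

334

Baby-step giant-step with m = ceil(sqrt(1170)) = 35.
Baby table (1058^j mod 1171 for j=0..34):
  0:1  1:1058  2:1059  3:946  4:834  5:609  6:272  7:881
  8:1153  9:863  10:845  11:537  12:211  13:748  14:959  15:536
  16:324  17:860  18:13  19:873  20:886  21:588  22:303  23:891
  24:23  25:914  26:937  27:680  28:446  29:1126  30:401  31:356
  32:757  33:1113  34:699
Giant step factor: 1058^(-35) ≡ 422 (mod 1171).
Scan 636·422^i mod 1171 for i = 0, 1, …:
  i=0: 636   i=1: 233   i=2: 1133   i=3: 358
  i=4: 17   i=5: 148   i=6: 393   i=7: 735
  i=8: 1026   i=9: 873
Match at i=9, j=19: e = 9·35 + 19 = 334.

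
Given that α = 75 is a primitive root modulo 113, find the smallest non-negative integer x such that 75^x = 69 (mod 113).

70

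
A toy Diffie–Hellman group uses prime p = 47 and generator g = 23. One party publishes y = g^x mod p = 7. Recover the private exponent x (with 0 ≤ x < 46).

Baby-step giant-step with m = ceil(sqrt(46)) = 7.
Baby table (23^j mod 47 for j=0..6):
  0:1  1:23  2:12  3:41  4:3  5:22  6:36
Giant step factor: 23^(-7) ≡ 13 (mod 47).
Scan 7·13^i mod 47 for i = 0, 1, …:
  i=0: 7   i=1: 44   i=2: 8   i=3: 10
  i=4: 36
Match at i=4, j=6: x = 4·7 + 6 = 34.

34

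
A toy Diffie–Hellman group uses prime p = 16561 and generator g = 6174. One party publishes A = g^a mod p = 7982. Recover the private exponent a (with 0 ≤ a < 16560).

12651

Baby-step giant-step with m = ceil(sqrt(16560)) = 129.
Baby table (6174^j mod 16561 for j=0..128):
  0:1  1:6174  2:11415  3:9155  4:277  5:4415  6:15365  7:2102
  8:10485  9:14002  10:16489  11:2619  12:6170  13:3280  14:13178  15:13340
  16:3307  17:14266  18:6886  19:2077  20:5184  21:10164  22:2907  23:12255
  24:11722  25:58  26:10311  27:16191  28:1038  29:16066  30:7655  31:13437
  32:5989  33:11934  34:627  35:12385  36:2853  37:10079  38:8069  39:2518
  40:11914  41:9635  42:15939  43:1924  44:4539  45:2574  46:9877  47:2996
  48:15228  49:875  50:3364  51:1842  52:11662  53:10521  54:4412  55:13404
  56:979  57:16142  58:13171  59:3244  60:6207  61:16425  62:4947  63:4294
  64:13556  65:12011  66:12317  67:13607  68:12226  69:14847  70:243  71:9792
  72:8158  73:5491  74:1067  75:12941  76:7470  77:13956  78:14022  79:7481
  80:15626  81:7099  82:8820  83:2112  84:5981  85:12225  86:8673  87:5389
  88:637  89:7881  90:1076  91:2263  92:10839  93:13546  94:16515  95:14094
  96:4862  97:9456  98:3819  99:12203  100:5333  101:2674  102:14520  103:1787
  104:3312  105:12014  106:14278  107:14730  108:6569  109:15678  110:13488  111:6204
  112:14464  113:3824  114:9951  115:12725  116:15327  117:15905  118:7301  119:13893
  120:5963  121:459  122:1935  123:6209  124:12212  125:11216  126:6043  127:14110
  128:4280
Giant step factor: 6174^(-129) ≡ 4854 (mod 16561).
Scan 7982·4854^i mod 16561 for i = 0, 1, …:
  i=0: 7982   i=1: 8449   i=2: 6410   i=3: 12582
  i=4: 12621   i=5: 3195   i=6: 7434   i=7: 14778
  i=8: 6721   i=9: 15125     …   i=97: 6499
  i=98: 14002
Match at i=98, j=9: a = 98·129 + 9 = 12651.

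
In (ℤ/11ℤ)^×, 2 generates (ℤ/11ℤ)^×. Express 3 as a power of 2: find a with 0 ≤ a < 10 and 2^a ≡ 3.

8

Successive powers of 2 modulo 11:
  2^0=1  2^1=2  2^2=4  2^3=8  2^4=5  2^5=10
  2^6=9  2^7=7  2^8=3
So 2^8 ≡ 3 (mod 11), giving a = 8.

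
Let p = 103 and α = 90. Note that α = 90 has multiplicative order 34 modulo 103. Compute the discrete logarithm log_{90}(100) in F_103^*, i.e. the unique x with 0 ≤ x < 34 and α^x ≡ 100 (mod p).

14

Successive powers of 90 modulo 103:
  90^0=1  90^1=90  90^2=66  90^3=69  90^4=30  90^5=22
  90^6=23  90^7=10  90^8=76  90^9=42  90^10=72  90^11=94
  90^12=14  90^13=24  90^14=100
So 90^14 ≡ 100 (mod 103), giving x = 14.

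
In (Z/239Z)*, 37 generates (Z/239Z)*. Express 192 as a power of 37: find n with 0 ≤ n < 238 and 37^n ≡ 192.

138

Baby-step giant-step with m = ceil(sqrt(238)) = 16.
Baby table (37^j mod 239 for j=0..15):
  0:1  1:37  2:174  3:224  4:162  5:19  6:225  7:199
  8:193  9:210  10:122  11:212  12:196  13:82  14:166  15:167
Giant step factor: 37^(-16) ≡ 198 (mod 239).
Scan 192·198^i mod 239 for i = 0, 1, …:
  i=0: 192   i=1: 15   i=2: 102   i=3: 120
  i=4: 99   i=5: 4   i=6: 75   i=7: 32
  i=8: 122
Match at i=8, j=10: n = 8·16 + 10 = 138.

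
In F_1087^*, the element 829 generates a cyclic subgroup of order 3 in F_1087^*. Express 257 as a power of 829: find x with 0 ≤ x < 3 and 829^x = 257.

2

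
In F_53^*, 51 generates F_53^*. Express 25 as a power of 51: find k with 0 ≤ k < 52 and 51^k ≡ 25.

Baby-step giant-step with m = ceil(sqrt(52)) = 8.
Baby table (51^j mod 53 for j=0..7):
  0:1  1:51  2:4  3:45  4:16  5:21  6:11  7:31
Giant step factor: 51^(-8) ≡ 47 (mod 53).
Scan 25·47^i mod 53 for i = 0, 1, …:
  i=0: 25   i=1: 9   i=2: 52   i=3: 6
  i=4: 17   i=5: 4
Match at i=5, j=2: k = 5·8 + 2 = 42.

42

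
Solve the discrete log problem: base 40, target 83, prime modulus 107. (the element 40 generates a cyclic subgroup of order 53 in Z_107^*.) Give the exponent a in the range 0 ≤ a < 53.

11

Successive powers of 40 modulo 107:
  40^0=1  40^1=40  40^2=102  40^3=14  40^4=25  40^5=37
  40^6=89  40^7=29  40^8=90  40^9=69  40^10=85  40^11=83
So 40^11 ≡ 83 (mod 107), giving a = 11.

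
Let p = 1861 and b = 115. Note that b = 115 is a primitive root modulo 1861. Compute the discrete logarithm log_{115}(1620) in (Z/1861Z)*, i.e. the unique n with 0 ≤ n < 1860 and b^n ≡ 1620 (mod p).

938

Baby-step giant-step with m = ceil(sqrt(1860)) = 44.
Baby table (115^j mod 1861 for j=0..43):
  0:1  1:115  2:198  3:438  4:123  5:1118  6:161  7:1766
  8:241  9:1661  10:1193  11:1342  12:1728  13:1454  14:1581  15:1298
  16:390  17:186  18:919  19:1469  20:1445  21:546  22:1377  23:170
  24:940  25:162  26:20  27:439  28:238  29:1316  30:599  31:28
  32:1359  33:1822  34:1098  35:1583  36:1528  37:786  38:1062  39:1165
  40:1844  41:1767  42:356  43:1859
Giant step factor: 115^(-44) ≡ 89 (mod 1861).
Scan 1620·89^i mod 1861 for i = 0, 1, …:
  i=0: 1620   i=1: 883   i=2: 425   i=3: 605
  i=4: 1737   i=5: 130   i=6: 404   i=7: 597
  i=8: 1025   i=9: 36     …   i=20: 1126
  i=21: 1581
Match at i=21, j=14: n = 21·44 + 14 = 938.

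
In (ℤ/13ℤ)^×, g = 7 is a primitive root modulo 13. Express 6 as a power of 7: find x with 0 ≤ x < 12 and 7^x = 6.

Successive powers of 7 modulo 13:
  7^0=1  7^1=7  7^2=10  7^3=5  7^4=9  7^5=11
  7^6=12  7^7=6
So 7^7 ≡ 6 (mod 13), giving x = 7.

7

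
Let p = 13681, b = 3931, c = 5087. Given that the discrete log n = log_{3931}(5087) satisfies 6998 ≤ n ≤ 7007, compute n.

Compute 3931^6998 mod 13681 = 1450, then multiply by 3931 repeatedly:
  3931^6998=1450  3931^6999=8654  3931^7000=7908  3931^7001=3116  3931^7002=4501
  3931^7003=3898  3931^7004=318  3931^7005=5087
Found 5087 at exponent 7005.

7005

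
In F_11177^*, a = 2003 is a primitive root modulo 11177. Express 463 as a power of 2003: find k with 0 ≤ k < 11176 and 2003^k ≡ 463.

2608

Baby-step giant-step with m = ceil(sqrt(11176)) = 106.
Baby table (2003^j mod 11177 for j=0..105):
  0:1  1:2003  2:10643  3:3390  4:5731  5:414  6:2144  7:2464
  8:6335  9:3110  10:3741  11:4633  12:2989  13:7272  14:2185  15:6348
  16:6795  17:7976  18:3995  19:10430  20:1477  21:7703  22:4849  23:10911
  24:3698  25:7920  26:3597  27:6803  28:1646  29:10900  30:4019  31:2617
  32:11015  33:10824  34:8269  35:9670  36:10446  37:11171  38:10336  39:3204
  40:2014  41:10322  42:8693  43:9490  44:7570  45:6698  46:3694  47:11085
  48:5733  49:4420  50:1076  51:9244  52:6620  53:3938  54:8029  55:9561
  56:4482  57:2315  58:9667  59:4437  60:1596  61:166  62:8365  63:772
  64:3890  65:1301  66:1662  67:9417  68:6652  69:972  70:2118  71:6271
  72:9042  73:4386  74:36  75:5046  76:3130  77:10270  78:5130  79:3727
  80:10122  81:10465  82:4520  83:190  84:552  85:10310  86:7011  87:4721
  88:421  89:4988  90:9903  91:7711  92:9696  93:6639  94:8464  95:9060
  96:6909  97:1601  98:10181  99:5695  100:6545  101:10191  102:3371  103:1205
  104:10560  105:4796
Giant step factor: 2003^(-106) ≡ 6518 (mod 11177).
Scan 463·6518^i mod 11177 for i = 0, 1, …:
  i=0: 463   i=1: 44   i=2: 7367   i=3: 1714
  i=4: 6029   i=5: 9867   i=6: 648   i=7: 9935
  i=8: 7969   i=9: 2423     …   i=23: 2830
  i=24: 3890
Match at i=24, j=64: k = 24·106 + 64 = 2608.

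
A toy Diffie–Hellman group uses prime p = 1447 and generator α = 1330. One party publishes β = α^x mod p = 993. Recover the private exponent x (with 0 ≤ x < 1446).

Baby-step giant-step with m = ceil(sqrt(1446)) = 39.
Baby table (1330^j mod 1447 for j=0..38):
  0:1  1:1330  2:666  3:216  4:774  5:603  6:352  7:779
  8:18  9:788  10:412  11:994  12:909  13:725  14:548  15:999
  16:324  17:1161  18:181  19:528  20:445  21:27  22:1182  23:618
  24:44  25:640  26:364  27:822  28:775  29:486  30:1018  31:995
  32:792  33:1391  34:764  35:326  36:927  37:66  38:960
Giant step factor: 1330^(-39) ≡ 697 (mod 1447).
Scan 993·697^i mod 1447 for i = 0, 1, …:
  i=0: 993   i=1: 455   i=2: 242   i=3: 822
Match at i=3, j=27: x = 3·39 + 27 = 144.

144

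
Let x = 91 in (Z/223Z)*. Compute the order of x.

74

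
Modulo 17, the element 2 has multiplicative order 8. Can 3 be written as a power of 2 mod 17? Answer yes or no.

no

⟨2⟩ has order 8; its elements mod 17 are {1, 2, 4, 8, 9, 13, 15, 16}.
3 is not in this set.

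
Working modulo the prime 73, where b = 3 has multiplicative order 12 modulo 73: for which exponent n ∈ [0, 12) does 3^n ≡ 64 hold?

Successive powers of 3 modulo 73:
  3^0=1  3^1=3  3^2=9  3^3=27  3^4=8  3^5=24
  3^6=72  3^7=70  3^8=64
So 3^8 ≡ 64 (mod 73), giving n = 8.

8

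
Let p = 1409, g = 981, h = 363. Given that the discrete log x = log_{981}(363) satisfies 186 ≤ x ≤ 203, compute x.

201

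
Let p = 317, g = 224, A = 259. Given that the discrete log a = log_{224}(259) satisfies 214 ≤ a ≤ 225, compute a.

Compute 224^214 mod 317 = 260, then multiply by 224 repeatedly:
  224^214=260  224^215=229  224^216=259
Found 259 at exponent 216.

216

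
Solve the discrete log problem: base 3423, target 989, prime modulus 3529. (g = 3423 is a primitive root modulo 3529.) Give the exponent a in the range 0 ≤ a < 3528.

3326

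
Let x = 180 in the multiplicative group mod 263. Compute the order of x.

262

The order of 180 must divide p − 1 = 262 = 2 · 131.
Divisors: 1, 2, 131, 262.
Check each in increasing order: 180^1 ≡ 180;  180^2 ≡ 51;  180^131 ≡ 262;  180^262 ≡ 1.
Smallest exponent giving 1 is 262.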